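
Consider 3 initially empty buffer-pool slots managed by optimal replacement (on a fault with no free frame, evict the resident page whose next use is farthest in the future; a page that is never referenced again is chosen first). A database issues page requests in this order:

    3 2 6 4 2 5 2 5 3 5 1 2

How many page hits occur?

3 → miss, frames (3)
2 → miss, frames (3 2)
6 → miss, frames (3 2 6)
4 → miss, evict 6, frames (3 2 4)
2 → hit
5 → miss, evict 4, frames (3 2 5)
2 → hit
5 → hit
3 → hit
5 → hit
1 → miss, evict 5, frames (3 2 1)
2 → hit
Hits: 6.

6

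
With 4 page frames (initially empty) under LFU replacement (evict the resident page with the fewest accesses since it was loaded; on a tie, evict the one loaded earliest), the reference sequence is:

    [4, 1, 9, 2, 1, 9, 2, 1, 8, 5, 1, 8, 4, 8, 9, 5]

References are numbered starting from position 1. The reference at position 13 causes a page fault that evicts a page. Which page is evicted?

8

pos 1: 4 → miss, frames (4)
pos 2: 1 → miss, frames (4 1)
pos 3: 9 → miss, frames (4 1 9)
pos 4: 2 → miss, frames (4 1 9 2)
pos 5: 1 → hit
pos 6: 9 → hit
pos 7: 2 → hit
pos 8: 1 → hit
pos 9: 8 → miss, evict 4, frames (1 9 2 8)
pos 10: 5 → miss, evict 8, frames (1 9 2 5)
pos 11: 1 → hit
pos 12: 8 → miss, evict 5, frames (1 9 2 8)
pos 13: 4 → miss, evict 8, frames (1 9 2 4)
At position 13, page 8 is evicted.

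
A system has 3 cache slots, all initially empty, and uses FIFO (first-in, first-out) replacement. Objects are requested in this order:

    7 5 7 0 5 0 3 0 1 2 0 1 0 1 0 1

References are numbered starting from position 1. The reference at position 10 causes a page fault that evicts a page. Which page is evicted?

pos 1: 7 -> miss, frames (7)
pos 2: 5 -> miss, frames (7 5)
pos 3: 7 -> hit
pos 4: 0 -> miss, frames (7 5 0)
pos 5: 5 -> hit
pos 6: 0 -> hit
pos 7: 3 -> miss, evict 7, frames (5 0 3)
pos 8: 0 -> hit
pos 9: 1 -> miss, evict 5, frames (0 3 1)
pos 10: 2 -> miss, evict 0, frames (3 1 2)
At position 10, page 0 is evicted.

0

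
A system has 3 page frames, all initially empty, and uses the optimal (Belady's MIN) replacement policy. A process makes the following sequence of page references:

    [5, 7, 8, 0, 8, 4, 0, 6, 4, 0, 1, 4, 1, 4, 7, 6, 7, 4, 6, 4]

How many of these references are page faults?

5: miss, frames {5}
7: miss, frames {5,7}
8: miss, frames {5,7,8}
0: miss, evict 5, frames {7,8,0}
8: hit
4: miss, evict 8, frames {7,0,4}
0: hit
6: miss, evict 7, frames {0,4,6}
4: hit
0: hit
1: miss, evict 0, frames {4,6,1}
4: hit
1: hit
4: hit
7: miss, evict 1, frames {4,6,7}
6: hit
7: hit
4: hit
6: hit
4: hit
Page faults: 8.

8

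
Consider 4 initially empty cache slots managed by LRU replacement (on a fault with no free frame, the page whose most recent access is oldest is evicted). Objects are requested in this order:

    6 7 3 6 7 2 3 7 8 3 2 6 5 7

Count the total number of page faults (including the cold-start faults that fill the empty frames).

8

6 -> miss, frames [6]
7 -> miss, frames [6, 7]
3 -> miss, frames [6, 7, 3]
6 -> hit
7 -> hit
2 -> miss, frames [3, 6, 7, 2]
3 -> hit
7 -> hit
8 -> miss, evict 6, frames [2, 3, 7, 8]
3 -> hit
2 -> hit
6 -> miss, evict 7, frames [8, 3, 2, 6]
5 -> miss, evict 8, frames [3, 2, 6, 5]
7 -> miss, evict 3, frames [2, 6, 5, 7]
Page faults: 8.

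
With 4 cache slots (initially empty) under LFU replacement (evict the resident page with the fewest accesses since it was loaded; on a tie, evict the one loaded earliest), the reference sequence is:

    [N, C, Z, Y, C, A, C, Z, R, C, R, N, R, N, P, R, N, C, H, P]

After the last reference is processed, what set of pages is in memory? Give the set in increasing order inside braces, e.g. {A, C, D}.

N: miss, frames [N]
C: miss, frames [N, C]
Z: miss, frames [N, C, Z]
Y: miss, frames [N, C, Z, Y]
C: hit
A: miss, evict N, frames [C, Z, Y, A]
C: hit
Z: hit
R: miss, evict Y, frames [C, Z, A, R]
C: hit
R: hit
N: miss, evict A, frames [C, Z, R, N]
R: hit
N: hit
P: miss, evict Z, frames [C, R, N, P]
R: hit
N: hit
C: hit
H: miss, evict P, frames [C, R, N, H]
P: miss, evict H, frames [C, R, N, P]

{C, N, P, R}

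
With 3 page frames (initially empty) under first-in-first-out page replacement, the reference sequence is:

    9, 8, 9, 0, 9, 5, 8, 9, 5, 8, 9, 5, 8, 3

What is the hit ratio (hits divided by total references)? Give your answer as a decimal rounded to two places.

0.50

9 → fault, frames [9]
8 → fault, frames [9, 8]
9 → hit
0 → fault, frames [9, 8, 0]
9 → hit
5 → fault, evict 9, frames [8, 0, 5]
8 → hit
9 → fault, evict 8, frames [0, 5, 9]
5 → hit
8 → fault, evict 0, frames [5, 9, 8]
9 → hit
5 → hit
8 → hit
3 → fault, evict 5, frames [9, 8, 3]
Hits: 7 of 14 references → 7/14 = 0.5000.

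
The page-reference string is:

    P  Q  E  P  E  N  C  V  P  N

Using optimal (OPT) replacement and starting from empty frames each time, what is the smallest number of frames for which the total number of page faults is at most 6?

f=1: 10 faults
f=2: 7 faults
f=3: 6 faults
f=4: 6 faults
f=5: 6 faults
f=6: 6 faults
Smallest f with faults ≤ 6 is 3.

3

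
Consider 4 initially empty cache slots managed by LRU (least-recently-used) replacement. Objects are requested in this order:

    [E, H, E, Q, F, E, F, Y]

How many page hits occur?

3

E: miss, frames [E]
H: miss, frames [E, H]
E: hit
Q: miss, frames [H, E, Q]
F: miss, frames [H, E, Q, F]
E: hit
F: hit
Y: miss, evict H, frames [Q, E, F, Y]
Hits: 3.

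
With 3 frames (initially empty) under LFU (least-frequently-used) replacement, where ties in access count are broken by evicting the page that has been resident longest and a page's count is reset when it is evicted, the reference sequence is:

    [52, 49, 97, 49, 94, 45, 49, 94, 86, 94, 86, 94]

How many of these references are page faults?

6

52 → miss, frames [52]
49 → miss, frames [52, 49]
97 → miss, frames [52, 49, 97]
49 → hit
94 → miss, evict 52, frames [49, 97, 94]
45 → miss, evict 97, frames [49, 94, 45]
49 → hit
94 → hit
86 → miss, evict 45, frames [49, 94, 86]
94 → hit
86 → hit
94 → hit
Page faults: 6.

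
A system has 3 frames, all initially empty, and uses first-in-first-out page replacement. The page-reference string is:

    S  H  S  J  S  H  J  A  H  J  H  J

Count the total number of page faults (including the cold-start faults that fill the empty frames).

4

S → miss, frames {S}
H → miss, frames {S,H}
S → hit
J → miss, frames {S,H,J}
S → hit
H → hit
J → hit
A → miss, evict S, frames {H,J,A}
H → hit
J → hit
H → hit
J → hit
Page faults: 4.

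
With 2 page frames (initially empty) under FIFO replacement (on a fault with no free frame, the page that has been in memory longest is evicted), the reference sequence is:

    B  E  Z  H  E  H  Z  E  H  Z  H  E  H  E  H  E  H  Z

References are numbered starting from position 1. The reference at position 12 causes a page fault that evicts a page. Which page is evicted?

pos 1: B: fault, frames [B]
pos 2: E: fault, frames [B, E]
pos 3: Z: fault, evict B, frames [E, Z]
pos 4: H: fault, evict E, frames [Z, H]
pos 5: E: fault, evict Z, frames [H, E]
pos 6: H: hit
pos 7: Z: fault, evict H, frames [E, Z]
pos 8: E: hit
pos 9: H: fault, evict E, frames [Z, H]
pos 10: Z: hit
pos 11: H: hit
pos 12: E: fault, evict Z, frames [H, E]
At position 12, page Z is evicted.

Z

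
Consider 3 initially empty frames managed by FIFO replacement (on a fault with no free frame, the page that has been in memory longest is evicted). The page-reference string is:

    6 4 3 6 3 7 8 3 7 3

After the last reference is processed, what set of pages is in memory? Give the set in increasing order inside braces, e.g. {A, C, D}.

6: fault, frames [6]
4: fault, frames [6, 4]
3: fault, frames [6, 4, 3]
6: hit
3: hit
7: fault, evict 6, frames [4, 3, 7]
8: fault, evict 4, frames [3, 7, 8]
3: hit
7: hit
3: hit

{3, 7, 8}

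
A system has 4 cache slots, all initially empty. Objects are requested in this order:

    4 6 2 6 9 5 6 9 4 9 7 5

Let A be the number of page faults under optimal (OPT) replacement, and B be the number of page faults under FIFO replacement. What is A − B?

-1

Under OPT: F F F . F F . . . . F . → 6 faults.
Under FIFO: F F F . F F . . F . F . → 7 faults.
A − B = 6 − 7 = -1.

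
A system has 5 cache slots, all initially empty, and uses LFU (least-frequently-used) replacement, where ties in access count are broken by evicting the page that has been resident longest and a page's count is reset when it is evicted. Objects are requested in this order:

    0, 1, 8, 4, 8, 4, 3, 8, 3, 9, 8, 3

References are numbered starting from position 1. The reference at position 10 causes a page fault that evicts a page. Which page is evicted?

0

pos 1: 0 -> fault, frames [0]
pos 2: 1 -> fault, frames [0, 1]
pos 3: 8 -> fault, frames [0, 1, 8]
pos 4: 4 -> fault, frames [0, 1, 8, 4]
pos 5: 8 -> hit
pos 6: 4 -> hit
pos 7: 3 -> fault, frames [0, 1, 8, 4, 3]
pos 8: 8 -> hit
pos 9: 3 -> hit
pos 10: 9 -> fault, evict 0, frames [1, 8, 4, 3, 9]
At position 10, page 0 is evicted.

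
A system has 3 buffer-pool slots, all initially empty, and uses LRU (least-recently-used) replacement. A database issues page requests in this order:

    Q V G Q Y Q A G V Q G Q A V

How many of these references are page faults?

Q: fault, frames [Q]
V: fault, frames [Q, V]
G: fault, frames [Q, V, G]
Q: hit
Y: fault, evict V, frames [G, Q, Y]
Q: hit
A: fault, evict G, frames [Y, Q, A]
G: fault, evict Y, frames [Q, A, G]
V: fault, evict Q, frames [A, G, V]
Q: fault, evict A, frames [G, V, Q]
G: hit
Q: hit
A: fault, evict V, frames [G, Q, A]
V: fault, evict G, frames [Q, A, V]
Page faults: 10.

10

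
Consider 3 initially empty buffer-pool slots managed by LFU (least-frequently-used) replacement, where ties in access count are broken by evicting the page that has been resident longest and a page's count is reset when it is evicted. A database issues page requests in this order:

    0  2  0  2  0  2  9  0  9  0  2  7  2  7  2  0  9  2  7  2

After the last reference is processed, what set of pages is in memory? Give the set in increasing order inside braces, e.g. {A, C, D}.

{0, 2, 7}

0 -> fault, frames [0]
2 -> fault, frames [0, 2]
0 -> hit
2 -> hit
0 -> hit
2 -> hit
9 -> fault, frames [0, 2, 9]
0 -> hit
9 -> hit
0 -> hit
2 -> hit
7 -> fault, evict 9, frames [0, 2, 7]
2 -> hit
7 -> hit
2 -> hit
0 -> hit
9 -> fault, evict 7, frames [0, 2, 9]
2 -> hit
7 -> fault, evict 9, frames [0, 2, 7]
2 -> hit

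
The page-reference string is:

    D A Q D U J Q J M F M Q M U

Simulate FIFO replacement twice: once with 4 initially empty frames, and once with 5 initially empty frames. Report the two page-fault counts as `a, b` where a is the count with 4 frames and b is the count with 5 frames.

9, 7

4 frames: F F F . F F . . F F . F . F → 9 faults.
5 frames: F F F . F F . . F F . . . . → 7 faults.
7 < 9: adding a frame reduced faults, as is typical.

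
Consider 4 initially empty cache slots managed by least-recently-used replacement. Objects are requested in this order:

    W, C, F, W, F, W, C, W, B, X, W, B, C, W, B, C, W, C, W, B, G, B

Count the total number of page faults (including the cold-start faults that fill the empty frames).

6

W -> fault, frames (W)
C -> fault, frames (W C)
F -> fault, frames (W C F)
W -> hit
F -> hit
W -> hit
C -> hit
W -> hit
B -> fault, frames (F C W B)
X -> fault, evict F, frames (C W B X)
W -> hit
B -> hit
C -> hit
W -> hit
B -> hit
C -> hit
W -> hit
C -> hit
W -> hit
B -> hit
G -> fault, evict X, frames (C W B G)
B -> hit
Page faults: 6.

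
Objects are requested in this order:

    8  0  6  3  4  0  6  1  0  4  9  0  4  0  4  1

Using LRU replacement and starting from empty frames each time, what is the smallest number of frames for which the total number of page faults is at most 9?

f=1: 16 faults
f=2: 14 faults
f=3: 11 faults
f=4: 7 faults
f=5: 7 faults
f=6: 7 faults
f=7: 7 faults
Smallest f with faults ≤ 9 is 4.

4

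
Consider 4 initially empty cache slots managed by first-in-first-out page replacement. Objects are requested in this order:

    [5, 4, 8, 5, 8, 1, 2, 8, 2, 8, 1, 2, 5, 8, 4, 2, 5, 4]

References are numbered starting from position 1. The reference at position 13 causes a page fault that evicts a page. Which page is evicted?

pos 1: 5: miss, frames [5]
pos 2: 4: miss, frames [5, 4]
pos 3: 8: miss, frames [5, 4, 8]
pos 4: 5: hit
pos 5: 8: hit
pos 6: 1: miss, frames [5, 4, 8, 1]
pos 7: 2: miss, evict 5, frames [4, 8, 1, 2]
pos 8: 8: hit
pos 9: 2: hit
pos 10: 8: hit
pos 11: 1: hit
pos 12: 2: hit
pos 13: 5: miss, evict 4, frames [8, 1, 2, 5]
At position 13, page 4 is evicted.

4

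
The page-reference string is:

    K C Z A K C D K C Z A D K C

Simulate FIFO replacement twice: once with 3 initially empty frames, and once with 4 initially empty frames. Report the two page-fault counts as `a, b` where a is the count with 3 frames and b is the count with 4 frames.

11, 12

3 frames: F F F F F F F . . F F . F F → 11 faults.
4 frames: F F F F . . F F F F F F F F → 12 faults.
12 > 11: adding a frame increased faults — Belady's anomaly.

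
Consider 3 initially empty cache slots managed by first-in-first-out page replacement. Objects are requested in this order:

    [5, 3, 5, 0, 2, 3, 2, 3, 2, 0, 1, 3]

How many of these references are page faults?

5: miss, frames {5}
3: miss, frames {5,3}
5: hit
0: miss, frames {5,3,0}
2: miss, evict 5, frames {3,0,2}
3: hit
2: hit
3: hit
2: hit
0: hit
1: miss, evict 3, frames {0,2,1}
3: miss, evict 0, frames {2,1,3}
Page faults: 6.

6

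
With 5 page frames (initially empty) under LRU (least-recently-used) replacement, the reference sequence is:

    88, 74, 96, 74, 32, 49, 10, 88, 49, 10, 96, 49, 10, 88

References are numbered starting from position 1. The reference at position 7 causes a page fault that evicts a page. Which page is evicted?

88

pos 1: 88 -> fault, frames (88)
pos 2: 74 -> fault, frames (88 74)
pos 3: 96 -> fault, frames (88 74 96)
pos 4: 74 -> hit
pos 5: 32 -> fault, frames (88 96 74 32)
pos 6: 49 -> fault, frames (88 96 74 32 49)
pos 7: 10 -> fault, evict 88, frames (96 74 32 49 10)
At position 7, page 88 is evicted.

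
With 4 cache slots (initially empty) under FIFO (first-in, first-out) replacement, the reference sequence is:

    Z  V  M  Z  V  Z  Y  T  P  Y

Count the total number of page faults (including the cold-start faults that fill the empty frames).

6

Z -> miss, frames (Z)
V -> miss, frames (Z V)
M -> miss, frames (Z V M)
Z -> hit
V -> hit
Z -> hit
Y -> miss, frames (Z V M Y)
T -> miss, evict Z, frames (V M Y T)
P -> miss, evict V, frames (M Y T P)
Y -> hit
Page faults: 6.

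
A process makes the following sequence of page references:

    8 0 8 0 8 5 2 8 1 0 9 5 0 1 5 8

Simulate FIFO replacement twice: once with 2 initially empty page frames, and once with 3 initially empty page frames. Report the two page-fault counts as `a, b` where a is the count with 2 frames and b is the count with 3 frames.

13, 11

2 frames: F F . . . F F F F F F F F F F F → 13 faults.
3 frames: F F . . . F F F F F F F . F . F → 11 faults.
11 < 13: adding a frame reduced faults, as is typical.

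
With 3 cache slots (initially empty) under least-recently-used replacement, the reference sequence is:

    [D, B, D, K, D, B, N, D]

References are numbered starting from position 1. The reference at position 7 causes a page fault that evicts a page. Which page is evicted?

pos 1: D: miss, frames {D}
pos 2: B: miss, frames {D,B}
pos 3: D: hit
pos 4: K: miss, frames {B,D,K}
pos 5: D: hit
pos 6: B: hit
pos 7: N: miss, evict K, frames {D,B,N}
At position 7, page K is evicted.

K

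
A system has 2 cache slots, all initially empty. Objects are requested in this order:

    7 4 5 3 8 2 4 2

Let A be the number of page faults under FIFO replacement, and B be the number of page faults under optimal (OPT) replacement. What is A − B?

Under FIFO: F F F F F F F . → 7 faults.
Under OPT: F F F F F F . . → 6 faults.
A − B = 7 − 6 = 1.

1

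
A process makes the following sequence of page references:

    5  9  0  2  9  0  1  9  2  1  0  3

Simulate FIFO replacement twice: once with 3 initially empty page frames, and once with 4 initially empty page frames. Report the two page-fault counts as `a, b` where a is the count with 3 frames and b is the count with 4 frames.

8, 6

3 frames: F F F F . . F F . . F F → 8 faults.
4 frames: F F F F . . F . . . . F → 6 faults.
6 < 8: adding a frame reduced faults, as is typical.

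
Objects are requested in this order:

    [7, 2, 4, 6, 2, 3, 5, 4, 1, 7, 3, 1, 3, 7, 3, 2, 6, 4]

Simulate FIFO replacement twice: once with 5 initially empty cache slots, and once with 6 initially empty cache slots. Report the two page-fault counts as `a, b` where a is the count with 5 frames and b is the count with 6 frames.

11, 10

5 frames: F F F F . F F . F F . . . . . F F F → 11 faults.
6 frames: F F F F . F F . F F . . . . . F . F → 10 faults.
10 < 11: adding a frame reduced faults, as is typical.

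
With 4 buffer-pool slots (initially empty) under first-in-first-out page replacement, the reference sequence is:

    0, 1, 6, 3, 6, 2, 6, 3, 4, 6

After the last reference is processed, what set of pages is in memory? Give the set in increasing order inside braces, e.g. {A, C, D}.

{2, 3, 4, 6}

0 → miss, frames (0)
1 → miss, frames (0 1)
6 → miss, frames (0 1 6)
3 → miss, frames (0 1 6 3)
6 → hit
2 → miss, evict 0, frames (1 6 3 2)
6 → hit
3 → hit
4 → miss, evict 1, frames (6 3 2 4)
6 → hit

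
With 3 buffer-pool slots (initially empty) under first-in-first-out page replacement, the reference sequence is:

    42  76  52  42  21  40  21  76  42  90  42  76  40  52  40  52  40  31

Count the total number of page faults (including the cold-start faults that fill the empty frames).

11

42 -> miss, frames (42)
76 -> miss, frames (42 76)
52 -> miss, frames (42 76 52)
42 -> hit
21 -> miss, evict 42, frames (76 52 21)
40 -> miss, evict 76, frames (52 21 40)
21 -> hit
76 -> miss, evict 52, frames (21 40 76)
42 -> miss, evict 21, frames (40 76 42)
90 -> miss, evict 40, frames (76 42 90)
42 -> hit
76 -> hit
40 -> miss, evict 76, frames (42 90 40)
52 -> miss, evict 42, frames (90 40 52)
40 -> hit
52 -> hit
40 -> hit
31 -> miss, evict 90, frames (40 52 31)
Page faults: 11.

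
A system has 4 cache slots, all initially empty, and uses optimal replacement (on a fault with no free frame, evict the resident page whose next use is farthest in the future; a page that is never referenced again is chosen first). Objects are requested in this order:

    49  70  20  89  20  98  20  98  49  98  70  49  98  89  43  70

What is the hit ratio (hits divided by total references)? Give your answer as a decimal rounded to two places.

49 -> fault, frames (49)
70 -> fault, frames (49 70)
20 -> fault, frames (49 70 20)
89 -> fault, frames (49 70 20 89)
20 -> hit
98 -> fault, evict 89, frames (49 70 20 98)
20 -> hit
98 -> hit
49 -> hit
98 -> hit
70 -> hit
49 -> hit
98 -> hit
89 -> fault, evict 98, frames (49 70 20 89)
43 -> fault, evict 89, frames (49 70 20 43)
70 -> hit
Hits: 9 of 16 references → 9/16 = 0.5625.

0.56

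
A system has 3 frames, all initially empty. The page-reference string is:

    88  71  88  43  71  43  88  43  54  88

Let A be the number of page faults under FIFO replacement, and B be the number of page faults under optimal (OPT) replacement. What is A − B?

1

Under FIFO: F F . F . . . . F F → 5 faults.
Under OPT: F F . F . . . . F . → 4 faults.
A − B = 5 − 4 = 1.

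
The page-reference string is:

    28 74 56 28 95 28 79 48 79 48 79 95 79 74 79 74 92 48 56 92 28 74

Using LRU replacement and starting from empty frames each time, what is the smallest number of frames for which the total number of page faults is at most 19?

f=1: 22 faults
f=2: 15 faults
f=3: 13 faults
f=4: 12 faults
f=5: 10 faults
f=6: 9 faults
f=7: 7 faults
Smallest f with faults ≤ 19 is 2.

2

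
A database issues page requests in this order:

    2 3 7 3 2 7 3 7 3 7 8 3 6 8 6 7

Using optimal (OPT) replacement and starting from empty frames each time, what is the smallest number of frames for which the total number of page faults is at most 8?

f=1: 16 faults
f=2: 8 faults
f=3: 5 faults
f=4: 5 faults
f=5: 5 faults
Smallest f with faults ≤ 8 is 2.

2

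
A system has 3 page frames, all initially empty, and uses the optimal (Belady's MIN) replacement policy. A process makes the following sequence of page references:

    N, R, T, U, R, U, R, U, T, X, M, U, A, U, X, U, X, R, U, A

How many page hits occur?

N -> fault, frames (N)
R -> fault, frames (N R)
T -> fault, frames (N R T)
U -> fault, evict N, frames (R T U)
R -> hit
U -> hit
R -> hit
U -> hit
T -> hit
X -> fault, evict T, frames (R U X)
M -> fault, evict R, frames (U X M)
U -> hit
A -> fault, evict M, frames (U X A)
U -> hit
X -> hit
U -> hit
X -> hit
R -> fault, evict X, frames (U A R)
U -> hit
A -> hit
Hits: 12.

12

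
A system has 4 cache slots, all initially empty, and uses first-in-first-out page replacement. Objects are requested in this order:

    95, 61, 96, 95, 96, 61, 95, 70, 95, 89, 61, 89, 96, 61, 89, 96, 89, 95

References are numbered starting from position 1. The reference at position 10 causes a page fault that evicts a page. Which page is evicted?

pos 1: 95 → fault, frames [95]
pos 2: 61 → fault, frames [95, 61]
pos 3: 96 → fault, frames [95, 61, 96]
pos 4: 95 → hit
pos 5: 96 → hit
pos 6: 61 → hit
pos 7: 95 → hit
pos 8: 70 → fault, frames [95, 61, 96, 70]
pos 9: 95 → hit
pos 10: 89 → fault, evict 95, frames [61, 96, 70, 89]
At position 10, page 95 is evicted.

95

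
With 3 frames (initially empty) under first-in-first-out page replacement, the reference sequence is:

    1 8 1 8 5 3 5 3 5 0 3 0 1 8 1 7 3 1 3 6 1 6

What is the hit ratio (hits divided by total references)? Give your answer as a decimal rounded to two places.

0.50

1 → miss, frames (1)
8 → miss, frames (1 8)
1 → hit
8 → hit
5 → miss, frames (1 8 5)
3 → miss, evict 1, frames (8 5 3)
5 → hit
3 → hit
5 → hit
0 → miss, evict 8, frames (5 3 0)
3 → hit
0 → hit
1 → miss, evict 5, frames (3 0 1)
8 → miss, evict 3, frames (0 1 8)
1 → hit
7 → miss, evict 0, frames (1 8 7)
3 → miss, evict 1, frames (8 7 3)
1 → miss, evict 8, frames (7 3 1)
3 → hit
6 → miss, evict 7, frames (3 1 6)
1 → hit
6 → hit
Hits: 11 of 22 references → 11/22 = 0.5000.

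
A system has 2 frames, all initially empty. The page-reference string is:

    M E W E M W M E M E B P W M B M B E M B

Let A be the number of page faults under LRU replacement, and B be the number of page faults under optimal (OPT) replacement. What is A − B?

Under LRU: F F F . F F . F . . F F F F F . . F F F → 14 faults.
Under OPT: F F F . F . . F . . F F F . F . . F . F → 11 faults.
A − B = 14 − 11 = 3.

3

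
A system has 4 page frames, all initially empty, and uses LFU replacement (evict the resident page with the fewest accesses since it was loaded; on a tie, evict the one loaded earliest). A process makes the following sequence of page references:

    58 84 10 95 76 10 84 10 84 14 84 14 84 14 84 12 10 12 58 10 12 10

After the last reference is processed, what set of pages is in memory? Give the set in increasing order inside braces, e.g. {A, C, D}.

58 -> miss, frames (58)
84 -> miss, frames (58 84)
10 -> miss, frames (58 84 10)
95 -> miss, frames (58 84 10 95)
76 -> miss, evict 58, frames (84 10 95 76)
10 -> hit
84 -> hit
10 -> hit
84 -> hit
14 -> miss, evict 95, frames (84 10 76 14)
84 -> hit
14 -> hit
84 -> hit
14 -> hit
84 -> hit
12 -> miss, evict 76, frames (84 10 14 12)
10 -> hit
12 -> hit
58 -> miss, evict 12, frames (84 10 14 58)
10 -> hit
12 -> miss, evict 58, frames (84 10 14 12)
10 -> hit

{10, 12, 14, 84}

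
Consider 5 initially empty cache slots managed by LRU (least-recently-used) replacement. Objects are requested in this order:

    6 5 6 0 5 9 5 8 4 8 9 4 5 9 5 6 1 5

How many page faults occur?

6 → miss, frames (6)
5 → miss, frames (6 5)
6 → hit
0 → miss, frames (5 6 0)
5 → hit
9 → miss, frames (6 0 5 9)
5 → hit
8 → miss, frames (6 0 9 5 8)
4 → miss, evict 6, frames (0 9 5 8 4)
8 → hit
9 → hit
4 → hit
5 → hit
9 → hit
5 → hit
6 → miss, evict 0, frames (8 4 9 5 6)
1 → miss, evict 8, frames (4 9 5 6 1)
5 → hit
Page faults: 8.

8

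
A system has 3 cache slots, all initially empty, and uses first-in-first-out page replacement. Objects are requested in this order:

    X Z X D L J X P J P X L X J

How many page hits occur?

X -> fault, frames [X]
Z -> fault, frames [X, Z]
X -> hit
D -> fault, frames [X, Z, D]
L -> fault, evict X, frames [Z, D, L]
J -> fault, evict Z, frames [D, L, J]
X -> fault, evict D, frames [L, J, X]
P -> fault, evict L, frames [J, X, P]
J -> hit
P -> hit
X -> hit
L -> fault, evict J, frames [X, P, L]
X -> hit
J -> fault, evict X, frames [P, L, J]
Hits: 5.

5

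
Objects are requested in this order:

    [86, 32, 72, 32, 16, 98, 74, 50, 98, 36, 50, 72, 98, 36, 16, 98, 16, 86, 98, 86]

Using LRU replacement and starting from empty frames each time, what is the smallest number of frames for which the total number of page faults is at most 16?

f=1: 20 faults
f=2: 17 faults
f=3: 13 faults
f=4: 11 faults
f=5: 11 faults
f=6: 10 faults
f=7: 9 faults
f=8: 8 faults
Smallest f with faults ≤ 16 is 3.

3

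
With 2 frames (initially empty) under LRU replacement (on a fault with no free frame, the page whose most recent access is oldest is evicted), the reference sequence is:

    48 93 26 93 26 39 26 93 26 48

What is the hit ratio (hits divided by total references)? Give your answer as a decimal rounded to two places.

48 → fault, frames [48]
93 → fault, frames [48, 93]
26 → fault, evict 48, frames [93, 26]
93 → hit
26 → hit
39 → fault, evict 93, frames [26, 39]
26 → hit
93 → fault, evict 39, frames [26, 93]
26 → hit
48 → fault, evict 93, frames [26, 48]
Hits: 4 of 10 references → 4/10 = 0.4000.

0.40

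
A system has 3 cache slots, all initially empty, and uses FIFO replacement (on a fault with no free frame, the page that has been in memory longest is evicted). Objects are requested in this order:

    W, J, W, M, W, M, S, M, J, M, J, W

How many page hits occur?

W → miss, frames (W)
J → miss, frames (W J)
W → hit
M → miss, frames (W J M)
W → hit
M → hit
S → miss, evict W, frames (J M S)
M → hit
J → hit
M → hit
J → hit
W → miss, evict J, frames (M S W)
Hits: 7.

7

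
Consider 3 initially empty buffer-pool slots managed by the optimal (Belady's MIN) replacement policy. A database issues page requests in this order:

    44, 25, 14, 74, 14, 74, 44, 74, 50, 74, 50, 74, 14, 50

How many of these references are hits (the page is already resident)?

9

44: miss, frames {44}
25: miss, frames {44,25}
14: miss, frames {44,25,14}
74: miss, evict 25, frames {44,14,74}
14: hit
74: hit
44: hit
74: hit
50: miss, evict 44, frames {14,74,50}
74: hit
50: hit
74: hit
14: hit
50: hit
Hits: 9.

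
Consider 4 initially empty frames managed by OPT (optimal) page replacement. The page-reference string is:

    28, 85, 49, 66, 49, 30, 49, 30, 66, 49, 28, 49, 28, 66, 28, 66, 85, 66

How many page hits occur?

12

28: fault, frames [28]
85: fault, frames [28, 85]
49: fault, frames [28, 85, 49]
66: fault, frames [28, 85, 49, 66]
49: hit
30: fault, evict 85, frames [28, 49, 66, 30]
49: hit
30: hit
66: hit
49: hit
28: hit
49: hit
28: hit
66: hit
28: hit
66: hit
85: fault, evict 30, frames [28, 49, 66, 85]
66: hit
Hits: 12.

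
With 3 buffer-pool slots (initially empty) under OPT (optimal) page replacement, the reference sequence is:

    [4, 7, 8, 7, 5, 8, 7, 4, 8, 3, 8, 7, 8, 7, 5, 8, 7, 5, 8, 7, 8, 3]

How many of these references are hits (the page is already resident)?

14

4 → fault, frames {4}
7 → fault, frames {4,7}
8 → fault, frames {4,7,8}
7 → hit
5 → fault, evict 4, frames {7,8,5}
8 → hit
7 → hit
4 → fault, evict 5, frames {7,8,4}
8 → hit
3 → fault, evict 4, frames {7,8,3}
8 → hit
7 → hit
8 → hit
7 → hit
5 → fault, evict 3, frames {7,8,5}
8 → hit
7 → hit
5 → hit
8 → hit
7 → hit
8 → hit
3 → fault, evict 5, frames {7,8,3}
Hits: 14.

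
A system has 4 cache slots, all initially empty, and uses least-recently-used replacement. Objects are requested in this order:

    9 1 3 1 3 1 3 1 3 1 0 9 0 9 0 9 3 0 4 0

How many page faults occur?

5

9 -> miss, frames (9)
1 -> miss, frames (9 1)
3 -> miss, frames (9 1 3)
1 -> hit
3 -> hit
1 -> hit
3 -> hit
1 -> hit
3 -> hit
1 -> hit
0 -> miss, frames (9 3 1 0)
9 -> hit
0 -> hit
9 -> hit
0 -> hit
9 -> hit
3 -> hit
0 -> hit
4 -> miss, evict 1, frames (9 3 0 4)
0 -> hit
Page faults: 5.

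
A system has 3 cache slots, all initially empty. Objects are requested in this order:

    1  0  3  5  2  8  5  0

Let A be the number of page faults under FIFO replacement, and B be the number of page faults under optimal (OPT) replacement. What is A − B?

1

Under FIFO: F F F F F F . F → 7 faults.
Under OPT: F F F F F F . . → 6 faults.
A − B = 7 − 6 = 1.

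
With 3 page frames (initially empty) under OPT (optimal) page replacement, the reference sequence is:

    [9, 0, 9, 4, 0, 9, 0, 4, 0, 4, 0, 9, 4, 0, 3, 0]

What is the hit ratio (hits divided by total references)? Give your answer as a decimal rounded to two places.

0.75

9: miss, frames [9]
0: miss, frames [9, 0]
9: hit
4: miss, frames [9, 0, 4]
0: hit
9: hit
0: hit
4: hit
0: hit
4: hit
0: hit
9: hit
4: hit
0: hit
3: miss, evict 4, frames [9, 0, 3]
0: hit
Hits: 12 of 16 references → 12/16 = 0.7500.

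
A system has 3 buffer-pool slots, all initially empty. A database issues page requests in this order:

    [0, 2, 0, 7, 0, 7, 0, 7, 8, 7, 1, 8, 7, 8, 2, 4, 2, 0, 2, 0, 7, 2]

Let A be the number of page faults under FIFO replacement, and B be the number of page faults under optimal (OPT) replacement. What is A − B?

Under FIFO: F F . F . . . . F . F . . . F F . F . . F F → 10 faults.
Under OPT: F F . F . . . . F . F . . . F F . F . . . . → 8 faults.
A − B = 10 − 8 = 2.

2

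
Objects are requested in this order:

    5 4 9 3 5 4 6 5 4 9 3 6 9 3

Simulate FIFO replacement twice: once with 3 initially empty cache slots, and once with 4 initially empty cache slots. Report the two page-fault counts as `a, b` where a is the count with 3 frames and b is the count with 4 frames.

9, 10

3 frames: F F F F F F F . . F F . . . → 9 faults.
4 frames: F F F F . . F F F F F F . . → 10 faults.
10 > 9: adding a frame increased faults — Belady's anomaly.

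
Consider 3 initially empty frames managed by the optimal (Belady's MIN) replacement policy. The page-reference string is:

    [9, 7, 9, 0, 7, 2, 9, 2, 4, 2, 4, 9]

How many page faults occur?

5

9: miss, frames (9)
7: miss, frames (9 7)
9: hit
0: miss, frames (9 7 0)
7: hit
2: miss, evict 0, frames (9 7 2)
9: hit
2: hit
4: miss, evict 7, frames (9 2 4)
2: hit
4: hit
9: hit
Page faults: 5.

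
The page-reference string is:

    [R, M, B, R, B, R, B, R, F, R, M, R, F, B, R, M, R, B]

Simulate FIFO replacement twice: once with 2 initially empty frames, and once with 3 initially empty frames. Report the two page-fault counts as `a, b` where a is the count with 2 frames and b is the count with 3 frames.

2 frames: F F F F . . . . F . F F F F F F . F → 12 faults.
3 frames: F F F . . . . . F F F . . F . . . . → 7 faults.
7 < 12: adding a frame reduced faults, as is typical.

12, 7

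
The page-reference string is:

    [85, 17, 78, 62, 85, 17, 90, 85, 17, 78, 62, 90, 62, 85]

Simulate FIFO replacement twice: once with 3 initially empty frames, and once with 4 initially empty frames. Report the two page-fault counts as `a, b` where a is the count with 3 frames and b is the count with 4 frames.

10, 11

3 frames: F F F F F F F . . F F . . F → 10 faults.
4 frames: F F F F . . F F F F F F . F → 11 faults.
11 > 10: adding a frame increased faults — Belady's anomaly.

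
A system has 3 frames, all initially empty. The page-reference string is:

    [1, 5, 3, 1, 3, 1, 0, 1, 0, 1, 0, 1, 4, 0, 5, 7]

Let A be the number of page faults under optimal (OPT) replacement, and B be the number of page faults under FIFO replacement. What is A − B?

-2

Under OPT: F F F . . . F . . . . . F . . F → 6 faults.
Under FIFO: F F F . . . F F . . . . F . F F → 8 faults.
A − B = 6 − 8 = -2.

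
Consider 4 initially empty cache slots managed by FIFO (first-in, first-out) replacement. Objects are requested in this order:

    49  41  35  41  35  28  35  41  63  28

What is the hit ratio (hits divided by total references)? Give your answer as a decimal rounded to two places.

0.50

49 → fault, frames [49]
41 → fault, frames [49, 41]
35 → fault, frames [49, 41, 35]
41 → hit
35 → hit
28 → fault, frames [49, 41, 35, 28]
35 → hit
41 → hit
63 → fault, evict 49, frames [41, 35, 28, 63]
28 → hit
Hits: 5 of 10 references → 5/10 = 0.5000.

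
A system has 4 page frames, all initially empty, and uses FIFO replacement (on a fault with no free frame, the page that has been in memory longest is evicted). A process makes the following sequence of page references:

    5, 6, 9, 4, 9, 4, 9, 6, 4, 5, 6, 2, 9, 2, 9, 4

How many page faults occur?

5 → fault, frames {5}
6 → fault, frames {5,6}
9 → fault, frames {5,6,9}
4 → fault, frames {5,6,9,4}
9 → hit
4 → hit
9 → hit
6 → hit
4 → hit
5 → hit
6 → hit
2 → fault, evict 5, frames {6,9,4,2}
9 → hit
2 → hit
9 → hit
4 → hit
Page faults: 5.

5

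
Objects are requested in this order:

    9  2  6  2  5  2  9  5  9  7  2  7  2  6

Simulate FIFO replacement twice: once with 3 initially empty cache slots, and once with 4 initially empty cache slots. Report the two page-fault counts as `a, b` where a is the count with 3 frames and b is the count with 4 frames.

3 frames: F F F . F . F . . F F . . F → 8 faults.
4 frames: F F F . F . . . . F . . . . → 5 faults.
5 < 8: adding a frame reduced faults, as is typical.

8, 5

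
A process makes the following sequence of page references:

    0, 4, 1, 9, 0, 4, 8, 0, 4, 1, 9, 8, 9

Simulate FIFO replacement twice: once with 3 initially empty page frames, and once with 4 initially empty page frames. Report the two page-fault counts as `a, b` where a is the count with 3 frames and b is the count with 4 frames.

3 frames: F F F F F F F . . F F . . → 9 faults.
4 frames: F F F F . . F F F F F F . → 10 faults.
10 > 9: adding a frame increased faults — Belady's anomaly.

9, 10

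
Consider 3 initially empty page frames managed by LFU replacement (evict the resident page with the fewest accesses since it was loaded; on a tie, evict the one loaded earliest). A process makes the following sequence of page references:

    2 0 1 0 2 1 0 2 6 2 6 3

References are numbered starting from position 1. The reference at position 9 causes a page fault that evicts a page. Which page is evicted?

1

pos 1: 2 -> fault, frames [2]
pos 2: 0 -> fault, frames [2, 0]
pos 3: 1 -> fault, frames [2, 0, 1]
pos 4: 0 -> hit
pos 5: 2 -> hit
pos 6: 1 -> hit
pos 7: 0 -> hit
pos 8: 2 -> hit
pos 9: 6 -> fault, evict 1, frames [2, 0, 6]
At position 9, page 1 is evicted.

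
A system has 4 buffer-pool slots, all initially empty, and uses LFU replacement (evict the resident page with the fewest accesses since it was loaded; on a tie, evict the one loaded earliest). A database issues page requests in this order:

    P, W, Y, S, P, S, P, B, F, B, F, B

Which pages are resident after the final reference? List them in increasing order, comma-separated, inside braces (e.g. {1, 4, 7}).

P -> fault, frames [P]
W -> fault, frames [P, W]
Y -> fault, frames [P, W, Y]
S -> fault, frames [P, W, Y, S]
P -> hit
S -> hit
P -> hit
B -> fault, evict W, frames [P, Y, S, B]
F -> fault, evict Y, frames [P, S, B, F]
B -> hit
F -> hit
B -> hit

{B, F, P, S}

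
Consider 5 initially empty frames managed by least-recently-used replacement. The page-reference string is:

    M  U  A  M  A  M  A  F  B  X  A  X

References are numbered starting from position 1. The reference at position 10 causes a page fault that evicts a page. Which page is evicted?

U

pos 1: M: miss, frames [M]
pos 2: U: miss, frames [M, U]
pos 3: A: miss, frames [M, U, A]
pos 4: M: hit
pos 5: A: hit
pos 6: M: hit
pos 7: A: hit
pos 8: F: miss, frames [U, M, A, F]
pos 9: B: miss, frames [U, M, A, F, B]
pos 10: X: miss, evict U, frames [M, A, F, B, X]
At position 10, page U is evicted.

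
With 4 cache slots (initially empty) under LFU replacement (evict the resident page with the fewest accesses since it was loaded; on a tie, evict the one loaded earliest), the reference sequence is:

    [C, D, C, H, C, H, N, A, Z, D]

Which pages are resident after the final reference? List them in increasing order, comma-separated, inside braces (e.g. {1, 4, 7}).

{C, D, H, Z}

C: fault, frames (C)
D: fault, frames (C D)
C: hit
H: fault, frames (C D H)
C: hit
H: hit
N: fault, frames (C D H N)
A: fault, evict D, frames (C H N A)
Z: fault, evict N, frames (C H A Z)
D: fault, evict A, frames (C H Z D)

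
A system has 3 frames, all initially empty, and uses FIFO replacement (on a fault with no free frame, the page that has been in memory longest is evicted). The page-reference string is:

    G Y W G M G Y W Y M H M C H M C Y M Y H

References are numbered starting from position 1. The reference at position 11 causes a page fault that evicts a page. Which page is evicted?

Y

pos 1: G -> fault, frames [G]
pos 2: Y -> fault, frames [G, Y]
pos 3: W -> fault, frames [G, Y, W]
pos 4: G -> hit
pos 5: M -> fault, evict G, frames [Y, W, M]
pos 6: G -> fault, evict Y, frames [W, M, G]
pos 7: Y -> fault, evict W, frames [M, G, Y]
pos 8: W -> fault, evict M, frames [G, Y, W]
pos 9: Y -> hit
pos 10: M -> fault, evict G, frames [Y, W, M]
pos 11: H -> fault, evict Y, frames [W, M, H]
At position 11, page Y is evicted.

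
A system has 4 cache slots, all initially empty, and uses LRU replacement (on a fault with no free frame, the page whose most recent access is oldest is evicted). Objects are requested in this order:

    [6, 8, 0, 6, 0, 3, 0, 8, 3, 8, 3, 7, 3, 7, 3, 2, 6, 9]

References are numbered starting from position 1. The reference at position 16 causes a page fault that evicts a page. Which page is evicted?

0

pos 1: 6 -> miss, frames {6}
pos 2: 8 -> miss, frames {6,8}
pos 3: 0 -> miss, frames {6,8,0}
pos 4: 6 -> hit
pos 5: 0 -> hit
pos 6: 3 -> miss, frames {8,6,0,3}
pos 7: 0 -> hit
pos 8: 8 -> hit
pos 9: 3 -> hit
pos 10: 8 -> hit
pos 11: 3 -> hit
pos 12: 7 -> miss, evict 6, frames {0,8,3,7}
pos 13: 3 -> hit
pos 14: 7 -> hit
pos 15: 3 -> hit
pos 16: 2 -> miss, evict 0, frames {8,7,3,2}
At position 16, page 0 is evicted.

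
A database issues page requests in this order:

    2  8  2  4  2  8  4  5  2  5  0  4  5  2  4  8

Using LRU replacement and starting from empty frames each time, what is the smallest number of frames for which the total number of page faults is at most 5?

f=1: 16 faults
f=2: 13 faults
f=3: 9 faults
f=4: 6 faults
f=5: 5 faults
Smallest f with faults ≤ 5 is 5.

5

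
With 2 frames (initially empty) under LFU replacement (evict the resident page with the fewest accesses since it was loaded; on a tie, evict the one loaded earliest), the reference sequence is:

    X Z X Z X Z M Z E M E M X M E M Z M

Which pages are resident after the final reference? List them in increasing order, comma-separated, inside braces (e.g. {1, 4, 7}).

X: fault, frames (X)
Z: fault, frames (X Z)
X: hit
Z: hit
X: hit
Z: hit
M: fault, evict X, frames (Z M)
Z: hit
E: fault, evict M, frames (Z E)
M: fault, evict E, frames (Z M)
E: fault, evict M, frames (Z E)
M: fault, evict E, frames (Z M)
X: fault, evict M, frames (Z X)
M: fault, evict X, frames (Z M)
E: fault, evict M, frames (Z E)
M: fault, evict E, frames (Z M)
Z: hit
M: hit

{M, Z}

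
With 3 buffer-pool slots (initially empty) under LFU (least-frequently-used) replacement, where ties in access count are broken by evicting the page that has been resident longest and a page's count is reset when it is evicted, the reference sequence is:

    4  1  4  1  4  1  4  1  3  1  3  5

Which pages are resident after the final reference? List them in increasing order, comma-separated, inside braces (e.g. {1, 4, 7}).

{1, 4, 5}

4 -> fault, frames [4]
1 -> fault, frames [4, 1]
4 -> hit
1 -> hit
4 -> hit
1 -> hit
4 -> hit
1 -> hit
3 -> fault, frames [4, 1, 3]
1 -> hit
3 -> hit
5 -> fault, evict 3, frames [4, 1, 5]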